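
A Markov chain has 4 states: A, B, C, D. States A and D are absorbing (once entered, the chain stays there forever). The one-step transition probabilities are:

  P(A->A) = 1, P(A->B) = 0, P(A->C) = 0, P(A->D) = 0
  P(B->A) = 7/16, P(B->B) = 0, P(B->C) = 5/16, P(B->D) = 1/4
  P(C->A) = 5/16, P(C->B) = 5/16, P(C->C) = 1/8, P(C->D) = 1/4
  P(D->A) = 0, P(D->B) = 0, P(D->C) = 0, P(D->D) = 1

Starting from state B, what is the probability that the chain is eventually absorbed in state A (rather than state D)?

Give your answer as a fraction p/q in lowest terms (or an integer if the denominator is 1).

Let a_i = P(absorbed in A | start in state i).
Boundary conditions: a_A = 1, a_D = 0.
For each transient state i, a_i = sum_j P(i->j) * a_j:
  a_B = 7/16*a_A + 0*a_B + 5/16*a_C + 1/4*a_D
  a_C = 5/16*a_A + 5/16*a_B + 1/8*a_C + 1/4*a_D

Substituting a_A = 1 and a_D = 0, rearrange to (I - Q) a = r where r[i] = P(i -> A):
  [1, -5/16] . (a_B, a_C) = 7/16
  [-5/16, 7/8] . (a_B, a_C) = 5/16

Solving yields:
  a_B = 123/199
  a_C = 115/199

Starting state is B, so the absorption probability is a_B = 123/199.

Answer: 123/199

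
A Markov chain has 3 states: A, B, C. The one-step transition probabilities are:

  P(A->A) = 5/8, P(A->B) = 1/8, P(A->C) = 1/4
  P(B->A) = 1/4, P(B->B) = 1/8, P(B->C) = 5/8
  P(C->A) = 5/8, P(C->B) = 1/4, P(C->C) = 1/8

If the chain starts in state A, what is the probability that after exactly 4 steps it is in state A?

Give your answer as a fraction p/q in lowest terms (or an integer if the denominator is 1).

Computing P^4 by repeated multiplication:
P^1 =
  A: [5/8, 1/8, 1/4]
  B: [1/4, 1/8, 5/8]
  C: [5/8, 1/4, 1/8]
P^2 =
  A: [37/64, 5/32, 17/64]
  B: [37/64, 13/64, 7/32]
  C: [17/32, 9/64, 21/64]
P^3 =
  A: [145/256, 81/512, 141/512]
  B: [281/512, 39/256, 153/512]
  C: [293/512, 85/512, 67/256]
P^4 =
  A: [2317/4096, 653/4096, 563/2048]
  B: [1163/2048, 665/4096, 1105/4096]
  C: [2305/4096, 323/2048, 1145/4096]

(P^4)[A -> A] = 2317/4096

Answer: 2317/4096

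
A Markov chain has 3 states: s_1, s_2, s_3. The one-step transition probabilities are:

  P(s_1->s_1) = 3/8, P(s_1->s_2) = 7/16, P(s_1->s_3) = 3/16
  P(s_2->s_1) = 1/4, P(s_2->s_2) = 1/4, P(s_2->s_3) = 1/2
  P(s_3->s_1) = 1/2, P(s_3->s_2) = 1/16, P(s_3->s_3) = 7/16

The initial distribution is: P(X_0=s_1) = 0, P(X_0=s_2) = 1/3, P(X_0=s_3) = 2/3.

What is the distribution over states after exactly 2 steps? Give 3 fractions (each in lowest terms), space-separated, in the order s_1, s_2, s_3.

Answer: 5/12 31/128 131/384

Derivation:
Propagating the distribution step by step (d_{t+1} = d_t * P):
d_0 = (s_1=0, s_2=1/3, s_3=2/3)
  d_1[s_1] = 0*3/8 + 1/3*1/4 + 2/3*1/2 = 5/12
  d_1[s_2] = 0*7/16 + 1/3*1/4 + 2/3*1/16 = 1/8
  d_1[s_3] = 0*3/16 + 1/3*1/2 + 2/3*7/16 = 11/24
d_1 = (s_1=5/12, s_2=1/8, s_3=11/24)
  d_2[s_1] = 5/12*3/8 + 1/8*1/4 + 11/24*1/2 = 5/12
  d_2[s_2] = 5/12*7/16 + 1/8*1/4 + 11/24*1/16 = 31/128
  d_2[s_3] = 5/12*3/16 + 1/8*1/2 + 11/24*7/16 = 131/384
d_2 = (s_1=5/12, s_2=31/128, s_3=131/384)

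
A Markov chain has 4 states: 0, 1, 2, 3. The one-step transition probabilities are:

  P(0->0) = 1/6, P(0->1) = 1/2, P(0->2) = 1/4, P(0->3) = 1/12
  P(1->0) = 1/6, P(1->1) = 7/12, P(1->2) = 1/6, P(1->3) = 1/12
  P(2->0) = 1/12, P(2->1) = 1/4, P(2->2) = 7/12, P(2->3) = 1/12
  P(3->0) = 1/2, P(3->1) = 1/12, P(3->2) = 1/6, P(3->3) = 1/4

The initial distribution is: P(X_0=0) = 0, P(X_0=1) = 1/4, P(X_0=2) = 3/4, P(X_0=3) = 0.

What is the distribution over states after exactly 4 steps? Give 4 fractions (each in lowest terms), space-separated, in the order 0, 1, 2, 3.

Answer: 14255/82944 8453/20736 8863/27648 259/2592

Derivation:
Propagating the distribution step by step (d_{t+1} = d_t * P):
d_0 = (0=0, 1=1/4, 2=3/4, 3=0)
  d_1[0] = 0*1/6 + 1/4*1/6 + 3/4*1/12 + 0*1/2 = 5/48
  d_1[1] = 0*1/2 + 1/4*7/12 + 3/4*1/4 + 0*1/12 = 1/3
  d_1[2] = 0*1/4 + 1/4*1/6 + 3/4*7/12 + 0*1/6 = 23/48
  d_1[3] = 0*1/12 + 1/4*1/12 + 3/4*1/12 + 0*1/4 = 1/12
d_1 = (0=5/48, 1=1/3, 2=23/48, 3=1/12)
  d_2[0] = 5/48*1/6 + 1/3*1/6 + 23/48*1/12 + 1/12*1/2 = 89/576
  d_2[1] = 5/48*1/2 + 1/3*7/12 + 23/48*1/4 + 1/12*1/12 = 215/576
  d_2[2] = 5/48*1/4 + 1/3*1/6 + 23/48*7/12 + 1/12*1/6 = 3/8
  d_2[3] = 5/48*1/12 + 1/3*1/12 + 23/48*1/12 + 1/12*1/4 = 7/72
d_2 = (0=89/576, 1=215/576, 2=3/8, 3=7/72)
  d_3[0] = 89/576*1/6 + 215/576*1/6 + 3/8*1/12 + 7/72*1/2 = 145/864
  d_3[1] = 89/576*1/2 + 215/576*7/12 + 3/8*1/4 + 7/72*1/12 = 2743/6912
  d_3[2] = 89/576*1/4 + 215/576*1/6 + 3/8*7/12 + 7/72*1/6 = 2321/6912
  d_3[3] = 89/576*1/12 + 215/576*1/12 + 3/8*1/12 + 7/72*1/4 = 43/432
d_3 = (0=145/864, 1=2743/6912, 2=2321/6912, 3=43/432)
  d_4[0] = 145/864*1/6 + 2743/6912*1/6 + 2321/6912*1/12 + 43/432*1/2 = 14255/82944
  d_4[1] = 145/864*1/2 + 2743/6912*7/12 + 2321/6912*1/4 + 43/432*1/12 = 8453/20736
  d_4[2] = 145/864*1/4 + 2743/6912*1/6 + 2321/6912*7/12 + 43/432*1/6 = 8863/27648
  d_4[3] = 145/864*1/12 + 2743/6912*1/12 + 2321/6912*1/12 + 43/432*1/4 = 259/2592
d_4 = (0=14255/82944, 1=8453/20736, 2=8863/27648, 3=259/2592)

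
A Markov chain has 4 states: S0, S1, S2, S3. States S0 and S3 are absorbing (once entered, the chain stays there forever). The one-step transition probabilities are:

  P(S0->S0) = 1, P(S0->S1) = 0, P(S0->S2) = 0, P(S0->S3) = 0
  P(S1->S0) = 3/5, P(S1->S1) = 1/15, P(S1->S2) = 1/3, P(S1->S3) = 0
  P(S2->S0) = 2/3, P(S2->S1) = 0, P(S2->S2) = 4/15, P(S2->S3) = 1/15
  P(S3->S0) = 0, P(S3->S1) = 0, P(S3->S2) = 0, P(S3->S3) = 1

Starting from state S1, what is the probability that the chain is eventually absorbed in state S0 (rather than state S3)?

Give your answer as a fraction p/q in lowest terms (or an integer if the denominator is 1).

Let a_i = P(absorbed in S0 | start in state i).
Boundary conditions: a_S0 = 1, a_S3 = 0.
For each transient state i, a_i = sum_j P(i->j) * a_j:
  a_S1 = 3/5*a_S0 + 1/15*a_S1 + 1/3*a_S2 + 0*a_S3
  a_S2 = 2/3*a_S0 + 0*a_S1 + 4/15*a_S2 + 1/15*a_S3

Substituting a_S0 = 1 and a_S3 = 0, rearrange to (I - Q) a = r where r[i] = P(i -> S0):
  [14/15, -1/3] . (a_S1, a_S2) = 3/5
  [0, 11/15] . (a_S1, a_S2) = 2/3

Solving yields:
  a_S1 = 149/154
  a_S2 = 10/11

Starting state is S1, so the absorption probability is a_S1 = 149/154.

Answer: 149/154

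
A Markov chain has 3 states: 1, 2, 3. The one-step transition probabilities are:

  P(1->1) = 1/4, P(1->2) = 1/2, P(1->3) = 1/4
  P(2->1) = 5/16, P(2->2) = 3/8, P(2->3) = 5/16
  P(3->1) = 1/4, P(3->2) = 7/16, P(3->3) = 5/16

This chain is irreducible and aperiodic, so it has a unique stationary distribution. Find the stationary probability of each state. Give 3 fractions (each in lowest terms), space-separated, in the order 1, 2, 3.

Answer: 75/271 116/271 80/271

Derivation:
The stationary distribution satisfies pi = pi * P, i.e.:
  pi_1 = 1/4*pi_1 + 5/16*pi_2 + 1/4*pi_3
  pi_2 = 1/2*pi_1 + 3/8*pi_2 + 7/16*pi_3
  pi_3 = 1/4*pi_1 + 5/16*pi_2 + 5/16*pi_3
with normalization: pi_1 + pi_2 + pi_3 = 1.

Using the first 2 balance equations plus normalization, the linear system A*pi = b is:
  [-3/4, 5/16, 1/4] . pi = 0
  [1/2, -5/8, 7/16] . pi = 0
  [1, 1, 1] . pi = 1

Solving yields:
  pi_1 = 75/271
  pi_2 = 116/271
  pi_3 = 80/271

Verification (pi * P):
  75/271*1/4 + 116/271*5/16 + 80/271*1/4 = 75/271 = pi_1  (ok)
  75/271*1/2 + 116/271*3/8 + 80/271*7/16 = 116/271 = pi_2  (ok)
  75/271*1/4 + 116/271*5/16 + 80/271*5/16 = 80/271 = pi_3  (ok)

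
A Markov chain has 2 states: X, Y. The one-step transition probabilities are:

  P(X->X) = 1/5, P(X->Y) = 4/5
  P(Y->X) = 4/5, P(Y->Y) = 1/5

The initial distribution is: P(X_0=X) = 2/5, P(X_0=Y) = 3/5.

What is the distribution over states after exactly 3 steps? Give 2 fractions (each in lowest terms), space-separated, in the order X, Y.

Propagating the distribution step by step (d_{t+1} = d_t * P):
d_0 = (X=2/5, Y=3/5)
  d_1[X] = 2/5*1/5 + 3/5*4/5 = 14/25
  d_1[Y] = 2/5*4/5 + 3/5*1/5 = 11/25
d_1 = (X=14/25, Y=11/25)
  d_2[X] = 14/25*1/5 + 11/25*4/5 = 58/125
  d_2[Y] = 14/25*4/5 + 11/25*1/5 = 67/125
d_2 = (X=58/125, Y=67/125)
  d_3[X] = 58/125*1/5 + 67/125*4/5 = 326/625
  d_3[Y] = 58/125*4/5 + 67/125*1/5 = 299/625
d_3 = (X=326/625, Y=299/625)

Answer: 326/625 299/625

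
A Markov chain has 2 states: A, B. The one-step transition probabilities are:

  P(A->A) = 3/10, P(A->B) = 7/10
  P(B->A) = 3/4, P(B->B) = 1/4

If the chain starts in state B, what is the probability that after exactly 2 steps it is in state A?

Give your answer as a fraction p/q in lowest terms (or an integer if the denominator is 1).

Computing P^2 by repeated multiplication:
P^1 =
  A: [3/10, 7/10]
  B: [3/4, 1/4]
P^2 =
  A: [123/200, 77/200]
  B: [33/80, 47/80]

(P^2)[B -> A] = 33/80

Answer: 33/80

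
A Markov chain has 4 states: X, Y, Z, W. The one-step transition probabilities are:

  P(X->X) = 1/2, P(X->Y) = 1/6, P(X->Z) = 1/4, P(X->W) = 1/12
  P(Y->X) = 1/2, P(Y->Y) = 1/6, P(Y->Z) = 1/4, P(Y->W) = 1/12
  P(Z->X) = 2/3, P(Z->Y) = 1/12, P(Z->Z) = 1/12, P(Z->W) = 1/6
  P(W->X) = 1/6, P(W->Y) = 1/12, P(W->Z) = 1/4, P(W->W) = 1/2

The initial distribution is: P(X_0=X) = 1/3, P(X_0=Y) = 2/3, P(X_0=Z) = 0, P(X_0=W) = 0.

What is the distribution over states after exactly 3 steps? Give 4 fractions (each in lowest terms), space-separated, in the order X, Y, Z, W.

Answer: 211/432 119/864 31/144 137/864

Derivation:
Propagating the distribution step by step (d_{t+1} = d_t * P):
d_0 = (X=1/3, Y=2/3, Z=0, W=0)
  d_1[X] = 1/3*1/2 + 2/3*1/2 + 0*2/3 + 0*1/6 = 1/2
  d_1[Y] = 1/3*1/6 + 2/3*1/6 + 0*1/12 + 0*1/12 = 1/6
  d_1[Z] = 1/3*1/4 + 2/3*1/4 + 0*1/12 + 0*1/4 = 1/4
  d_1[W] = 1/3*1/12 + 2/3*1/12 + 0*1/6 + 0*1/2 = 1/12
d_1 = (X=1/2, Y=1/6, Z=1/4, W=1/12)
  d_2[X] = 1/2*1/2 + 1/6*1/2 + 1/4*2/3 + 1/12*1/6 = 37/72
  d_2[Y] = 1/2*1/6 + 1/6*1/6 + 1/4*1/12 + 1/12*1/12 = 5/36
  d_2[Z] = 1/2*1/4 + 1/6*1/4 + 1/4*1/12 + 1/12*1/4 = 5/24
  d_2[W] = 1/2*1/12 + 1/6*1/12 + 1/4*1/6 + 1/12*1/2 = 5/36
d_2 = (X=37/72, Y=5/36, Z=5/24, W=5/36)
  d_3[X] = 37/72*1/2 + 5/36*1/2 + 5/24*2/3 + 5/36*1/6 = 211/432
  d_3[Y] = 37/72*1/6 + 5/36*1/6 + 5/24*1/12 + 5/36*1/12 = 119/864
  d_3[Z] = 37/72*1/4 + 5/36*1/4 + 5/24*1/12 + 5/36*1/4 = 31/144
  d_3[W] = 37/72*1/12 + 5/36*1/12 + 5/24*1/6 + 5/36*1/2 = 137/864
d_3 = (X=211/432, Y=119/864, Z=31/144, W=137/864)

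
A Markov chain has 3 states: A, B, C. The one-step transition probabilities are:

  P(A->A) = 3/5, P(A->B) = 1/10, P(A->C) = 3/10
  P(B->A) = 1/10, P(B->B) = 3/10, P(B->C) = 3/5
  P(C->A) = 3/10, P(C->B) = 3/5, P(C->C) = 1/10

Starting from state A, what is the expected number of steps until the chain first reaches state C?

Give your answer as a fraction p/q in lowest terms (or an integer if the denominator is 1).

Let h_i = expected steps to first reach C from state i.
Boundary: h_C = 0.
First-step equations for the other states:
  h_A = 1 + 3/5*h_A + 1/10*h_B + 3/10*h_C
  h_B = 1 + 1/10*h_A + 3/10*h_B + 3/5*h_C

Substituting h_C = 0 and rearranging gives the linear system (I - Q) h = 1:
  [2/5, -1/10] . (h_A, h_B) = 1
  [-1/10, 7/10] . (h_A, h_B) = 1

Solving yields:
  h_A = 80/27
  h_B = 50/27

Starting state is A, so the expected hitting time is h_A = 80/27.

Answer: 80/27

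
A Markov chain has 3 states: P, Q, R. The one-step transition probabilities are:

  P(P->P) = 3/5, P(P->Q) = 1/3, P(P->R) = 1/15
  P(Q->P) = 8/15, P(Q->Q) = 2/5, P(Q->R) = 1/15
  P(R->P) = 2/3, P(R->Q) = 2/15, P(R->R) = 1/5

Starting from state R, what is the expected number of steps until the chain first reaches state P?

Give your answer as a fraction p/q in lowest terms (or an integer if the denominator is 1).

Let h_i = expected steps to first reach P from state i.
Boundary: h_P = 0.
First-step equations for the other states:
  h_Q = 1 + 8/15*h_P + 2/5*h_Q + 1/15*h_R
  h_R = 1 + 2/3*h_P + 2/15*h_Q + 1/5*h_R

Substituting h_P = 0 and rearranging gives the linear system (I - Q) h = 1:
  [3/5, -1/15] . (h_Q, h_R) = 1
  [-2/15, 4/5] . (h_Q, h_R) = 1

Solving yields:
  h_Q = 195/106
  h_R = 165/106

Starting state is R, so the expected hitting time is h_R = 165/106.

Answer: 165/106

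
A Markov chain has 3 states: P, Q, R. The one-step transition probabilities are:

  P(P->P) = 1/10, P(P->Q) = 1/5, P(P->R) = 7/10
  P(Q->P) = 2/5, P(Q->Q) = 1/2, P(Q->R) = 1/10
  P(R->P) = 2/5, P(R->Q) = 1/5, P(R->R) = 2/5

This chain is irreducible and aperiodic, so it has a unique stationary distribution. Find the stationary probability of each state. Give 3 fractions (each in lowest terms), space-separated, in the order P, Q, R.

The stationary distribution satisfies pi = pi * P, i.e.:
  pi_P = 1/10*pi_P + 2/5*pi_Q + 2/5*pi_R
  pi_Q = 1/5*pi_P + 1/2*pi_Q + 1/5*pi_R
  pi_R = 7/10*pi_P + 1/10*pi_Q + 2/5*pi_R
with normalization: pi_P + pi_Q + pi_R = 1.

Using the first 2 balance equations plus normalization, the linear system A*pi = b is:
  [-9/10, 2/5, 2/5] . pi = 0
  [1/5, -1/2, 1/5] . pi = 0
  [1, 1, 1] . pi = 1

Solving yields:
  pi_P = 4/13
  pi_Q = 2/7
  pi_R = 37/91

Verification (pi * P):
  4/13*1/10 + 2/7*2/5 + 37/91*2/5 = 4/13 = pi_P  (ok)
  4/13*1/5 + 2/7*1/2 + 37/91*1/5 = 2/7 = pi_Q  (ok)
  4/13*7/10 + 2/7*1/10 + 37/91*2/5 = 37/91 = pi_R  (ok)

Answer: 4/13 2/7 37/91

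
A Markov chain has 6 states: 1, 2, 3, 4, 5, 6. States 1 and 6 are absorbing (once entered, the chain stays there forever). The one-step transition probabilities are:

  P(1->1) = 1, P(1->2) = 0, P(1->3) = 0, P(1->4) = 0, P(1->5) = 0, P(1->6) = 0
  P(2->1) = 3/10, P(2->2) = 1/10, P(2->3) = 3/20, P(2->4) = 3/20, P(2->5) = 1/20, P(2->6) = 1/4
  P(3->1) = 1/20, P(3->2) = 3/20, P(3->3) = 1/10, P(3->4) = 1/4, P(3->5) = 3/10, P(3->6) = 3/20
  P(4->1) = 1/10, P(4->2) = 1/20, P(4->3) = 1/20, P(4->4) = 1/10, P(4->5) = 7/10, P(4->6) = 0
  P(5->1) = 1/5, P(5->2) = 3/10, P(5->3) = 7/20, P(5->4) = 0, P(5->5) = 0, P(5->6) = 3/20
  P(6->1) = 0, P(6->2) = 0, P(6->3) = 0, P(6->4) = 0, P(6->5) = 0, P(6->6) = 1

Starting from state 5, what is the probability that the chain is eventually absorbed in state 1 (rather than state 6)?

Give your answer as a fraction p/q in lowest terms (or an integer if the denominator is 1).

Let a_i = P(absorbed in 1 | start in state i).
Boundary conditions: a_1 = 1, a_6 = 0.
For each transient state i, a_i = sum_j P(i->j) * a_j:
  a_2 = 3/10*a_1 + 1/10*a_2 + 3/20*a_3 + 3/20*a_4 + 1/20*a_5 + 1/4*a_6
  a_3 = 1/20*a_1 + 3/20*a_2 + 1/10*a_3 + 1/4*a_4 + 3/10*a_5 + 3/20*a_6
  a_4 = 1/10*a_1 + 1/20*a_2 + 1/20*a_3 + 1/10*a_4 + 7/10*a_5 + 0*a_6
  a_5 = 1/5*a_1 + 3/10*a_2 + 7/20*a_3 + 0*a_4 + 0*a_5 + 3/20*a_6

Substituting a_1 = 1 and a_6 = 0, rearrange to (I - Q) a = r where r[i] = P(i -> 1):
  [9/10, -3/20, -3/20, -1/20] . (a_2, a_3, a_4, a_5) = 3/10
  [-3/20, 9/10, -1/4, -3/10] . (a_2, a_3, a_4, a_5) = 1/20
  [-1/20, -1/20, 9/10, -7/10] . (a_2, a_3, a_4, a_5) = 1/10
  [-3/10, -7/20, 0, 1] . (a_2, a_3, a_4, a_5) = 1/5

Solving yields:
  a_2 = 41450/76681
  a_3 = 37148/76681
  a_4 = 44599/76681
  a_5 = 40773/76681

Starting state is 5, so the absorption probability is a_5 = 40773/76681.

Answer: 40773/76681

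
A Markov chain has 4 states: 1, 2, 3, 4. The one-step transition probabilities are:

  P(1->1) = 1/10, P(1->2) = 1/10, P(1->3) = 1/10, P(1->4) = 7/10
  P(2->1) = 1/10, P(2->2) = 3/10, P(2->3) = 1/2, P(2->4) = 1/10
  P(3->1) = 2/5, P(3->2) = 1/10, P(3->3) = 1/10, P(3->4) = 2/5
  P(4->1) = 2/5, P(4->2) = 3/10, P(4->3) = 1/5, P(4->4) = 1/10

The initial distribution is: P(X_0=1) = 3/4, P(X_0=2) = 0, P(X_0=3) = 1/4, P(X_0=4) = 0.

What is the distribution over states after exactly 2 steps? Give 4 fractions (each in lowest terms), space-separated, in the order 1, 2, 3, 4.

Answer: 127/400 49/200 81/400 47/200

Derivation:
Propagating the distribution step by step (d_{t+1} = d_t * P):
d_0 = (1=3/4, 2=0, 3=1/4, 4=0)
  d_1[1] = 3/4*1/10 + 0*1/10 + 1/4*2/5 + 0*2/5 = 7/40
  d_1[2] = 3/4*1/10 + 0*3/10 + 1/4*1/10 + 0*3/10 = 1/10
  d_1[3] = 3/4*1/10 + 0*1/2 + 1/4*1/10 + 0*1/5 = 1/10
  d_1[4] = 3/4*7/10 + 0*1/10 + 1/4*2/5 + 0*1/10 = 5/8
d_1 = (1=7/40, 2=1/10, 3=1/10, 4=5/8)
  d_2[1] = 7/40*1/10 + 1/10*1/10 + 1/10*2/5 + 5/8*2/5 = 127/400
  d_2[2] = 7/40*1/10 + 1/10*3/10 + 1/10*1/10 + 5/8*3/10 = 49/200
  d_2[3] = 7/40*1/10 + 1/10*1/2 + 1/10*1/10 + 5/8*1/5 = 81/400
  d_2[4] = 7/40*7/10 + 1/10*1/10 + 1/10*2/5 + 5/8*1/10 = 47/200
d_2 = (1=127/400, 2=49/200, 3=81/400, 4=47/200)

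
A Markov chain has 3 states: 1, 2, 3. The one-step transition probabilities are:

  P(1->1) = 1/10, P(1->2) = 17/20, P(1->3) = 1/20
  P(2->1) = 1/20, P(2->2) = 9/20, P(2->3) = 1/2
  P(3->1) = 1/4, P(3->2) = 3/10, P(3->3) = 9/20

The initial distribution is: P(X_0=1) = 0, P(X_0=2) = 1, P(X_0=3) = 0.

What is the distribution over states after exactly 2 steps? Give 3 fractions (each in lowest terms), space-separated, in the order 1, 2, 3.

Answer: 61/400 79/200 181/400

Derivation:
Propagating the distribution step by step (d_{t+1} = d_t * P):
d_0 = (1=0, 2=1, 3=0)
  d_1[1] = 0*1/10 + 1*1/20 + 0*1/4 = 1/20
  d_1[2] = 0*17/20 + 1*9/20 + 0*3/10 = 9/20
  d_1[3] = 0*1/20 + 1*1/2 + 0*9/20 = 1/2
d_1 = (1=1/20, 2=9/20, 3=1/2)
  d_2[1] = 1/20*1/10 + 9/20*1/20 + 1/2*1/4 = 61/400
  d_2[2] = 1/20*17/20 + 9/20*9/20 + 1/2*3/10 = 79/200
  d_2[3] = 1/20*1/20 + 9/20*1/2 + 1/2*9/20 = 181/400
d_2 = (1=61/400, 2=79/200, 3=181/400)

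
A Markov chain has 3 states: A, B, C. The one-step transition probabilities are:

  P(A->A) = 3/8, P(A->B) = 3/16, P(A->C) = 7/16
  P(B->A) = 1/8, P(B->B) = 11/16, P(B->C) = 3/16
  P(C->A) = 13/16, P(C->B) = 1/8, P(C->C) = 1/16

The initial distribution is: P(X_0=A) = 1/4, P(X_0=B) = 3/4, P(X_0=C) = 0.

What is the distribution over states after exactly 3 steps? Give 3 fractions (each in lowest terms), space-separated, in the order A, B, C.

Answer: 359/1024 411/1024 127/512

Derivation:
Propagating the distribution step by step (d_{t+1} = d_t * P):
d_0 = (A=1/4, B=3/4, C=0)
  d_1[A] = 1/4*3/8 + 3/4*1/8 + 0*13/16 = 3/16
  d_1[B] = 1/4*3/16 + 3/4*11/16 + 0*1/8 = 9/16
  d_1[C] = 1/4*7/16 + 3/4*3/16 + 0*1/16 = 1/4
d_1 = (A=3/16, B=9/16, C=1/4)
  d_2[A] = 3/16*3/8 + 9/16*1/8 + 1/4*13/16 = 11/32
  d_2[B] = 3/16*3/16 + 9/16*11/16 + 1/4*1/8 = 29/64
  d_2[C] = 3/16*7/16 + 9/16*3/16 + 1/4*1/16 = 13/64
d_2 = (A=11/32, B=29/64, C=13/64)
  d_3[A] = 11/32*3/8 + 29/64*1/8 + 13/64*13/16 = 359/1024
  d_3[B] = 11/32*3/16 + 29/64*11/16 + 13/64*1/8 = 411/1024
  d_3[C] = 11/32*7/16 + 29/64*3/16 + 13/64*1/16 = 127/512
d_3 = (A=359/1024, B=411/1024, C=127/512)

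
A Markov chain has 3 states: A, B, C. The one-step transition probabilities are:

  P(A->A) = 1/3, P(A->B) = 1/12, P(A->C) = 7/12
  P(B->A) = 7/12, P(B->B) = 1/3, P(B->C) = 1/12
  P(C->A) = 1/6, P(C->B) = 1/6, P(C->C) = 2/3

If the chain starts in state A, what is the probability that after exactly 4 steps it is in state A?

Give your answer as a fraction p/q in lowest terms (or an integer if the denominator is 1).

Computing P^4 by repeated multiplication:
P^1 =
  A: [1/3, 1/12, 7/12]
  B: [7/12, 1/3, 1/12]
  C: [1/6, 1/6, 2/3]
P^2 =
  A: [37/144, 11/72, 85/144]
  B: [29/72, 25/144, 61/144]
  C: [19/72, 13/72, 5/9]
P^3 =
  A: [59/216, 295/1728, 961/1728]
  B: [529/1728, 35/216, 919/1728]
  C: [247/864, 151/864, 233/432]
P^4 =
  A: [5875/20736, 1787/10368, 11287/20736]
  B: [2957/10368, 3487/20736, 11335/20736]
  C: [2977/10368, 1783/10368, 701/1296]

(P^4)[A -> A] = 5875/20736

Answer: 5875/20736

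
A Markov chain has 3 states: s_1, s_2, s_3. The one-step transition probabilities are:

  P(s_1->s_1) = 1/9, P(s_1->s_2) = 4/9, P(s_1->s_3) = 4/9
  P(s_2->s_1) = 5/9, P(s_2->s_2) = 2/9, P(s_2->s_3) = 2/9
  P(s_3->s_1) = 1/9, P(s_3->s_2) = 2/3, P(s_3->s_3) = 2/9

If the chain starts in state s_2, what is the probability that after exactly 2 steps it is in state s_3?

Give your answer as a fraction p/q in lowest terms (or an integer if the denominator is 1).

Answer: 28/81

Derivation:
Computing P^2 by repeated multiplication:
P^1 =
  s_1: [1/9, 4/9, 4/9]
  s_2: [5/9, 2/9, 2/9]
  s_3: [1/9, 2/3, 2/9]
P^2 =
  s_1: [25/81, 4/9, 20/81]
  s_2: [17/81, 4/9, 28/81]
  s_3: [11/27, 28/81, 20/81]

(P^2)[s_2 -> s_3] = 28/81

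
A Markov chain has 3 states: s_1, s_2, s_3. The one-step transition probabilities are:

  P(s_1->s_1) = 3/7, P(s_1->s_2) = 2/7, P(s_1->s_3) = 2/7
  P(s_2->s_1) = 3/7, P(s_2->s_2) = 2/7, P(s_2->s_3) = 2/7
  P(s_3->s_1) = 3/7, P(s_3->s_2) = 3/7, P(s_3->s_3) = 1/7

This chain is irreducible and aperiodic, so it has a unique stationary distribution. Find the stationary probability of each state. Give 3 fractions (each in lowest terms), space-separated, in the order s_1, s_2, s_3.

The stationary distribution satisfies pi = pi * P, i.e.:
  pi_s_1 = 3/7*pi_s_1 + 3/7*pi_s_2 + 3/7*pi_s_3
  pi_s_2 = 2/7*pi_s_1 + 2/7*pi_s_2 + 3/7*pi_s_3
  pi_s_3 = 2/7*pi_s_1 + 2/7*pi_s_2 + 1/7*pi_s_3
with normalization: pi_s_1 + pi_s_2 + pi_s_3 = 1.

Using the first 2 balance equations plus normalization, the linear system A*pi = b is:
  [-4/7, 3/7, 3/7] . pi = 0
  [2/7, -5/7, 3/7] . pi = 0
  [1, 1, 1] . pi = 1

Solving yields:
  pi_s_1 = 3/7
  pi_s_2 = 9/28
  pi_s_3 = 1/4

Verification (pi * P):
  3/7*3/7 + 9/28*3/7 + 1/4*3/7 = 3/7 = pi_s_1  (ok)
  3/7*2/7 + 9/28*2/7 + 1/4*3/7 = 9/28 = pi_s_2  (ok)
  3/7*2/7 + 9/28*2/7 + 1/4*1/7 = 1/4 = pi_s_3  (ok)

Answer: 3/7 9/28 1/4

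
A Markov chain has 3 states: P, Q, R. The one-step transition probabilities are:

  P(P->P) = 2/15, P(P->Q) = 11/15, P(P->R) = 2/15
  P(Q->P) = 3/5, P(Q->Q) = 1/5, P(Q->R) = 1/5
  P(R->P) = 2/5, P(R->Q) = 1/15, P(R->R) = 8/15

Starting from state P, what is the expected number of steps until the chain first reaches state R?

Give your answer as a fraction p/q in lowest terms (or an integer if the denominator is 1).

Let h_i = expected steps to first reach R from state i.
Boundary: h_R = 0.
First-step equations for the other states:
  h_P = 1 + 2/15*h_P + 11/15*h_Q + 2/15*h_R
  h_Q = 1 + 3/5*h_P + 1/5*h_Q + 1/5*h_R

Substituting h_R = 0 and rearranging gives the linear system (I - Q) h = 1:
  [13/15, -11/15] . (h_P, h_Q) = 1
  [-3/5, 4/5] . (h_P, h_Q) = 1

Solving yields:
  h_P = 115/19
  h_Q = 110/19

Starting state is P, so the expected hitting time is h_P = 115/19.

Answer: 115/19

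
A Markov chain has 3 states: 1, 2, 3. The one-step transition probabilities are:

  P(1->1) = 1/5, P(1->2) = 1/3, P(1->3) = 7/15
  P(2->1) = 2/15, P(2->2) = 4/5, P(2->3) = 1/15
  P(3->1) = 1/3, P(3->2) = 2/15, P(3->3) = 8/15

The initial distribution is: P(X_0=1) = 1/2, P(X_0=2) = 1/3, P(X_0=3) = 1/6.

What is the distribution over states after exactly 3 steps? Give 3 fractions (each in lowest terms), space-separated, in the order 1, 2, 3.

Answer: 706/3375 10013/20250 6001/20250

Derivation:
Propagating the distribution step by step (d_{t+1} = d_t * P):
d_0 = (1=1/2, 2=1/3, 3=1/6)
  d_1[1] = 1/2*1/5 + 1/3*2/15 + 1/6*1/3 = 1/5
  d_1[2] = 1/2*1/3 + 1/3*4/5 + 1/6*2/15 = 41/90
  d_1[3] = 1/2*7/15 + 1/3*1/15 + 1/6*8/15 = 31/90
d_1 = (1=1/5, 2=41/90, 3=31/90)
  d_2[1] = 1/5*1/5 + 41/90*2/15 + 31/90*1/3 = 97/450
  d_2[2] = 1/5*1/3 + 41/90*4/5 + 31/90*2/15 = 322/675
  d_2[3] = 1/5*7/15 + 41/90*1/15 + 31/90*8/15 = 83/270
d_2 = (1=97/450, 2=322/675, 3=83/270)
  d_3[1] = 97/450*1/5 + 322/675*2/15 + 83/270*1/3 = 706/3375
  d_3[2] = 97/450*1/3 + 322/675*4/5 + 83/270*2/15 = 10013/20250
  d_3[3] = 97/450*7/15 + 322/675*1/15 + 83/270*8/15 = 6001/20250
d_3 = (1=706/3375, 2=10013/20250, 3=6001/20250)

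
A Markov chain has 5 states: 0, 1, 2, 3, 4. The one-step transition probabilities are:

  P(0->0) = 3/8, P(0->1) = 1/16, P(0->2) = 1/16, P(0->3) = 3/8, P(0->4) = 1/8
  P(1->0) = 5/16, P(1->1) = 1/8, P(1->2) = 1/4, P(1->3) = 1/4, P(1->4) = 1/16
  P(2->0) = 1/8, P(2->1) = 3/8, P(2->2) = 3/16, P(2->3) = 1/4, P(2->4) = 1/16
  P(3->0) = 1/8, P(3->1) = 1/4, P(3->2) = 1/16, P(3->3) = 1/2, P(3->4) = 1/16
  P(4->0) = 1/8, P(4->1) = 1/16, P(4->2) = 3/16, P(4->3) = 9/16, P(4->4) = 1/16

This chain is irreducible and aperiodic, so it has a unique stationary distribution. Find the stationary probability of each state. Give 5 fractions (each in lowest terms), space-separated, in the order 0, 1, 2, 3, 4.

Answer: 1757/8227 4630/24681 2015/16454 19771/49362 624/8227

Derivation:
The stationary distribution satisfies pi = pi * P, i.e.:
  pi_0 = 3/8*pi_0 + 5/16*pi_1 + 1/8*pi_2 + 1/8*pi_3 + 1/8*pi_4
  pi_1 = 1/16*pi_0 + 1/8*pi_1 + 3/8*pi_2 + 1/4*pi_3 + 1/16*pi_4
  pi_2 = 1/16*pi_0 + 1/4*pi_1 + 3/16*pi_2 + 1/16*pi_3 + 3/16*pi_4
  pi_3 = 3/8*pi_0 + 1/4*pi_1 + 1/4*pi_2 + 1/2*pi_3 + 9/16*pi_4
  pi_4 = 1/8*pi_0 + 1/16*pi_1 + 1/16*pi_2 + 1/16*pi_3 + 1/16*pi_4
with normalization: pi_0 + pi_1 + pi_2 + pi_3 + pi_4 = 1.

Using the first 4 balance equations plus normalization, the linear system A*pi = b is:
  [-5/8, 5/16, 1/8, 1/8, 1/8] . pi = 0
  [1/16, -7/8, 3/8, 1/4, 1/16] . pi = 0
  [1/16, 1/4, -13/16, 1/16, 3/16] . pi = 0
  [3/8, 1/4, 1/4, -1/2, 9/16] . pi = 0
  [1, 1, 1, 1, 1] . pi = 1

Solving yields:
  pi_0 = 1757/8227
  pi_1 = 4630/24681
  pi_2 = 2015/16454
  pi_3 = 19771/49362
  pi_4 = 624/8227

Verification (pi * P):
  1757/8227*3/8 + 4630/24681*5/16 + 2015/16454*1/8 + 19771/49362*1/8 + 624/8227*1/8 = 1757/8227 = pi_0  (ok)
  1757/8227*1/16 + 4630/24681*1/8 + 2015/16454*3/8 + 19771/49362*1/4 + 624/8227*1/16 = 4630/24681 = pi_1  (ok)
  1757/8227*1/16 + 4630/24681*1/4 + 2015/16454*3/16 + 19771/49362*1/16 + 624/8227*3/16 = 2015/16454 = pi_2  (ok)
  1757/8227*3/8 + 4630/24681*1/4 + 2015/16454*1/4 + 19771/49362*1/2 + 624/8227*9/16 = 19771/49362 = pi_3  (ok)
  1757/8227*1/8 + 4630/24681*1/16 + 2015/16454*1/16 + 19771/49362*1/16 + 624/8227*1/16 = 624/8227 = pi_4  (ok)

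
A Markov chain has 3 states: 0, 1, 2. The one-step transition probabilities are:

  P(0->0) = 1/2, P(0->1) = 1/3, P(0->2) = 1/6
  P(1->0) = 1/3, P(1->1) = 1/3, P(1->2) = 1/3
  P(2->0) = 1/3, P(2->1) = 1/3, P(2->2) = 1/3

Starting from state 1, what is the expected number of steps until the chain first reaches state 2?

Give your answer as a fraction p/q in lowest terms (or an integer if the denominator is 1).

Let h_i = expected steps to first reach 2 from state i.
Boundary: h_2 = 0.
First-step equations for the other states:
  h_0 = 1 + 1/2*h_0 + 1/3*h_1 + 1/6*h_2
  h_1 = 1 + 1/3*h_0 + 1/3*h_1 + 1/3*h_2

Substituting h_2 = 0 and rearranging gives the linear system (I - Q) h = 1:
  [1/2, -1/3] . (h_0, h_1) = 1
  [-1/3, 2/3] . (h_0, h_1) = 1

Solving yields:
  h_0 = 9/2
  h_1 = 15/4

Starting state is 1, so the expected hitting time is h_1 = 15/4.

Answer: 15/4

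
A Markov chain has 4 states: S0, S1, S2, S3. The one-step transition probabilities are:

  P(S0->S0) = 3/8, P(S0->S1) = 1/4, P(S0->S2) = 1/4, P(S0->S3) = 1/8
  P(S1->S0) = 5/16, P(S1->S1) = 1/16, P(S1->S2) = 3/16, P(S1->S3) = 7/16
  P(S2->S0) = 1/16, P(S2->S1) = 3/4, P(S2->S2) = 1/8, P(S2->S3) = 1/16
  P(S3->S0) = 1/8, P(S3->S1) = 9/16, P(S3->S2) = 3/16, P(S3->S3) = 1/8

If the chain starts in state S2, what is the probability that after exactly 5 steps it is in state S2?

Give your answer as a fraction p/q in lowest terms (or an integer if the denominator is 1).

Answer: 200297/1048576

Derivation:
Computing P^5 by repeated multiplication:
P^1 =
  S0: [3/8, 1/4, 1/4, 1/8]
  S1: [5/16, 1/16, 3/16, 7/16]
  S2: [1/16, 3/4, 1/8, 1/16]
  S3: [1/8, 9/16, 3/16, 1/8]
P^2 =
  S0: [1/4, 47/128, 25/128, 3/16]
  S1: [13/64, 15/32, 25/128, 17/128]
  S2: [35/128, 49/256, 47/256, 45/128]
  S3: [1/4, 71/256, 47/256, 37/128]
P^3 =
  S0: [125/512, 691/2048, 391/2048, 233/1024]
  S1: [515/2048, 617/2048, 385/2048, 531/2048]
  S2: [223/1024, 1703/4096, 791/4096, 355/2048]
  S3: [467/2048, 1557/4096, 785/4096, 205/1024]
P^4 =
  S0: [3889/16384, 11577/32768, 6253/32768, 895/4096]
  S1: [3811/16384, 3019/8192, 3137/16384, 1699/8192]
  S2: [8039/32768, 21153/65536, 12389/65536, 3979/16384]
  S3: [7907/32768, 22093/65536, 12437/65536, 1899/8192]
P^5 =
  S0: [62563/262144, 182165/524288, 99829/524288, 7323/32768]
  S1: [62989/262144, 22377/65536, 24913/131072, 59821/262144]
  S2: [123227/524288, 377377/1048576, 200297/1048576, 3507/16384]
  S3: [124085/524288, 371321/1048576, 199985/1048576, 57275/262144]

(P^5)[S2 -> S2] = 200297/1048576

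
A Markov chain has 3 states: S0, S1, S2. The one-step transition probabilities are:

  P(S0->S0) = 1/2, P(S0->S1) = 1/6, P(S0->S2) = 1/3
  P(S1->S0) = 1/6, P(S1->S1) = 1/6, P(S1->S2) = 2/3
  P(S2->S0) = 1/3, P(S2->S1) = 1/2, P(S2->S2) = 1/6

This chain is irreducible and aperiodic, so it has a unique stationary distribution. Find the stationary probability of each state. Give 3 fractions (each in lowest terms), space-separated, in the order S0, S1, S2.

The stationary distribution satisfies pi = pi * P, i.e.:
  pi_S0 = 1/2*pi_S0 + 1/6*pi_S1 + 1/3*pi_S2
  pi_S1 = 1/6*pi_S0 + 1/6*pi_S1 + 1/2*pi_S2
  pi_S2 = 1/3*pi_S0 + 2/3*pi_S1 + 1/6*pi_S2
with normalization: pi_S0 + pi_S1 + pi_S2 = 1.

Using the first 2 balance equations plus normalization, the linear system A*pi = b is:
  [-1/2, 1/6, 1/3] . pi = 0
  [1/6, -5/6, 1/2] . pi = 0
  [1, 1, 1] . pi = 1

Solving yields:
  pi_S0 = 13/38
  pi_S1 = 11/38
  pi_S2 = 7/19

Verification (pi * P):
  13/38*1/2 + 11/38*1/6 + 7/19*1/3 = 13/38 = pi_S0  (ok)
  13/38*1/6 + 11/38*1/6 + 7/19*1/2 = 11/38 = pi_S1  (ok)
  13/38*1/3 + 11/38*2/3 + 7/19*1/6 = 7/19 = pi_S2  (ok)

Answer: 13/38 11/38 7/19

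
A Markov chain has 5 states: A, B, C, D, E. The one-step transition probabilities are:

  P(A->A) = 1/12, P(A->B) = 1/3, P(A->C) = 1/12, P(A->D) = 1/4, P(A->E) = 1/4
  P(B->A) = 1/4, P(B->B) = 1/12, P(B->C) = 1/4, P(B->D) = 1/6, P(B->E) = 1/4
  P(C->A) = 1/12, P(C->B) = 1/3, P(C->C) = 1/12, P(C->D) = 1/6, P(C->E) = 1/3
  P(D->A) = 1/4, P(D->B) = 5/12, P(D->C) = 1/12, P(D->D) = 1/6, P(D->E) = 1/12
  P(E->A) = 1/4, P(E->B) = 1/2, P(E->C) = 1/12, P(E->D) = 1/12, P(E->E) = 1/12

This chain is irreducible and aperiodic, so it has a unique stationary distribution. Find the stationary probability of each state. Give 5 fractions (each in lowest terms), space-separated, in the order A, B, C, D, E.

The stationary distribution satisfies pi = pi * P, i.e.:
  pi_A = 1/12*pi_A + 1/4*pi_B + 1/12*pi_C + 1/4*pi_D + 1/4*pi_E
  pi_B = 1/3*pi_A + 1/12*pi_B + 1/3*pi_C + 5/12*pi_D + 1/2*pi_E
  pi_C = 1/12*pi_A + 1/4*pi_B + 1/12*pi_C + 1/12*pi_D + 1/12*pi_E
  pi_D = 1/4*pi_A + 1/6*pi_B + 1/6*pi_C + 1/6*pi_D + 1/12*pi_E
  pi_E = 1/4*pi_A + 1/4*pi_B + 1/3*pi_C + 1/12*pi_D + 1/12*pi_E
with normalization: pi_A + pi_B + pi_C + pi_D + pi_E = 1.

Using the first 4 balance equations plus normalization, the linear system A*pi = b is:
  [-11/12, 1/4, 1/12, 1/4, 1/4] . pi = 0
  [1/3, -11/12, 1/3, 5/12, 1/2] . pi = 0
  [1/12, 1/4, -11/12, 1/12, 1/12] . pi = 0
  [1/4, 1/6, 1/6, -5/6, 1/12] . pi = 0
  [1, 1, 1, 1, 1] . pi = 1

Solving yields:
  pi_A = 3135/16066
  pi_B = 4891/16066
  pi_C = 1077/8033
  pi_D = 2671/16066
  pi_E = 3215/16066

Verification (pi * P):
  3135/16066*1/12 + 4891/16066*1/4 + 1077/8033*1/12 + 2671/16066*1/4 + 3215/16066*1/4 = 3135/16066 = pi_A  (ok)
  3135/16066*1/3 + 4891/16066*1/12 + 1077/8033*1/3 + 2671/16066*5/12 + 3215/16066*1/2 = 4891/16066 = pi_B  (ok)
  3135/16066*1/12 + 4891/16066*1/4 + 1077/8033*1/12 + 2671/16066*1/12 + 3215/16066*1/12 = 1077/8033 = pi_C  (ok)
  3135/16066*1/4 + 4891/16066*1/6 + 1077/8033*1/6 + 2671/16066*1/6 + 3215/16066*1/12 = 2671/16066 = pi_D  (ok)
  3135/16066*1/4 + 4891/16066*1/4 + 1077/8033*1/3 + 2671/16066*1/12 + 3215/16066*1/12 = 3215/16066 = pi_E  (ok)

Answer: 3135/16066 4891/16066 1077/8033 2671/16066 3215/16066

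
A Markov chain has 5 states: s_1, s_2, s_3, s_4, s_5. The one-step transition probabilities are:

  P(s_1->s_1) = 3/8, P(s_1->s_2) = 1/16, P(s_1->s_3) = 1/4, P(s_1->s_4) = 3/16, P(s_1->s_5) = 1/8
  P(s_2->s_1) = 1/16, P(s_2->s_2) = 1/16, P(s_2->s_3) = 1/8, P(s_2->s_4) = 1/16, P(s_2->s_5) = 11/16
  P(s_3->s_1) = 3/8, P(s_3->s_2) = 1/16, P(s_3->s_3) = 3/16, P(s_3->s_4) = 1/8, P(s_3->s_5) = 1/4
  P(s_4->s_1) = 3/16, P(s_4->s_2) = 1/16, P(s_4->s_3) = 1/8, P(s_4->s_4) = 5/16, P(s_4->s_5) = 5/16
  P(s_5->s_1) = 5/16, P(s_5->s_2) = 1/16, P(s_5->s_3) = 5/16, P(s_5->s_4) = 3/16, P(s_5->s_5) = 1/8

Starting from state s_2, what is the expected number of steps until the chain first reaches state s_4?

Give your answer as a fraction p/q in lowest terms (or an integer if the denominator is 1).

Answer: 77392/11387

Derivation:
Let h_i = expected steps to first reach s_4 from state i.
Boundary: h_s_4 = 0.
First-step equations for the other states:
  h_s_1 = 1 + 3/8*h_s_1 + 1/16*h_s_2 + 1/4*h_s_3 + 3/16*h_s_4 + 1/8*h_s_5
  h_s_2 = 1 + 1/16*h_s_1 + 1/16*h_s_2 + 1/8*h_s_3 + 1/16*h_s_4 + 11/16*h_s_5
  h_s_3 = 1 + 3/8*h_s_1 + 1/16*h_s_2 + 3/16*h_s_3 + 1/8*h_s_4 + 1/4*h_s_5
  h_s_5 = 1 + 5/16*h_s_1 + 1/16*h_s_2 + 5/16*h_s_3 + 3/16*h_s_4 + 1/8*h_s_5

Substituting h_s_4 = 0 and rearranging gives the linear system (I - Q) h = 1:
  [5/8, -1/16, -1/4, -1/8] . (h_s_1, h_s_2, h_s_3, h_s_5) = 1
  [-1/16, 15/16, -1/8, -11/16] . (h_s_1, h_s_2, h_s_3, h_s_5) = 1
  [-3/8, -1/16, 13/16, -1/4] . (h_s_1, h_s_2, h_s_3, h_s_5) = 1
  [-5/16, -1/16, -5/16, 7/8] . (h_s_1, h_s_2, h_s_3, h_s_5) = 1

Solving yields:
  h_s_1 = 69120/11387
  h_s_2 = 77392/11387
  h_s_3 = 73216/11387
  h_s_5 = 69376/11387

Starting state is s_2, so the expected hitting time is h_s_2 = 77392/11387.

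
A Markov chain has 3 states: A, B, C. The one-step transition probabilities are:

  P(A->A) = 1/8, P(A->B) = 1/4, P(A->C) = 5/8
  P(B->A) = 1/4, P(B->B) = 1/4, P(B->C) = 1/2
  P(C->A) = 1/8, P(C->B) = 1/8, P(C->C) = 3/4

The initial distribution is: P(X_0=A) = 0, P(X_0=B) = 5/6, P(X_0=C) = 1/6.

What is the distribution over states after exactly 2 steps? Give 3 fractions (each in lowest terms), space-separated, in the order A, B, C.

Propagating the distribution step by step (d_{t+1} = d_t * P):
d_0 = (A=0, B=5/6, C=1/6)
  d_1[A] = 0*1/8 + 5/6*1/4 + 1/6*1/8 = 11/48
  d_1[B] = 0*1/4 + 5/6*1/4 + 1/6*1/8 = 11/48
  d_1[C] = 0*5/8 + 5/6*1/2 + 1/6*3/4 = 13/24
d_1 = (A=11/48, B=11/48, C=13/24)
  d_2[A] = 11/48*1/8 + 11/48*1/4 + 13/24*1/8 = 59/384
  d_2[B] = 11/48*1/4 + 11/48*1/4 + 13/24*1/8 = 35/192
  d_2[C] = 11/48*5/8 + 11/48*1/2 + 13/24*3/4 = 85/128
d_2 = (A=59/384, B=35/192, C=85/128)

Answer: 59/384 35/192 85/128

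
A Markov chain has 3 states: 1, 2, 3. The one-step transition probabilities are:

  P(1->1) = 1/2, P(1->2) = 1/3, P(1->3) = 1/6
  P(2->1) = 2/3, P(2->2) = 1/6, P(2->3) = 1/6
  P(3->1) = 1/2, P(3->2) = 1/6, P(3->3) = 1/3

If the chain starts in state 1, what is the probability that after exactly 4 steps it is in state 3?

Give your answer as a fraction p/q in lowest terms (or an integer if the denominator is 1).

Answer: 259/1296

Derivation:
Computing P^4 by repeated multiplication:
P^1 =
  1: [1/2, 1/3, 1/6]
  2: [2/3, 1/6, 1/6]
  3: [1/2, 1/6, 1/3]
P^2 =
  1: [5/9, 1/4, 7/36]
  2: [19/36, 5/18, 7/36]
  3: [19/36, 1/4, 2/9]
P^3 =
  1: [13/24, 7/27, 43/216]
  2: [59/108, 55/216, 43/216]
  3: [13/24, 55/216, 11/54]
P^4 =
  1: [44/81, 37/144, 259/1296]
  2: [703/1296, 167/648, 259/1296]
  3: [703/1296, 37/144, 65/324]

(P^4)[1 -> 3] = 259/1296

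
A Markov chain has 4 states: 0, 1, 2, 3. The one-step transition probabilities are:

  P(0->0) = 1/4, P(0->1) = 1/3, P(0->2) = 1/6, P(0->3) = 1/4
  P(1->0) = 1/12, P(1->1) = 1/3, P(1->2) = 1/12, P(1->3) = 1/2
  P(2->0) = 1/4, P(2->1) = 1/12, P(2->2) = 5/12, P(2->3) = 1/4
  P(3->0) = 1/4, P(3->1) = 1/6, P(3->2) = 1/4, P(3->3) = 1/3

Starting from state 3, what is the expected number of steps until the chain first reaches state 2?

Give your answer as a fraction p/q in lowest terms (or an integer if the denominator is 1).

Let h_i = expected steps to first reach 2 from state i.
Boundary: h_2 = 0.
First-step equations for the other states:
  h_0 = 1 + 1/4*h_0 + 1/3*h_1 + 1/6*h_2 + 1/4*h_3
  h_1 = 1 + 1/12*h_0 + 1/3*h_1 + 1/12*h_2 + 1/2*h_3
  h_3 = 1 + 1/4*h_0 + 1/6*h_1 + 1/4*h_2 + 1/3*h_3

Substituting h_2 = 0 and rearranging gives the linear system (I - Q) h = 1:
  [3/4, -1/3, -1/4] . (h_0, h_1, h_3) = 1
  [-1/12, 2/3, -1/2] . (h_0, h_1, h_3) = 1
  [-1/4, -1/6, 2/3] . (h_0, h_1, h_3) = 1

Solving yields:
  h_0 = 828/143
  h_1 = 876/143
  h_3 = 744/143

Starting state is 3, so the expected hitting time is h_3 = 744/143.

Answer: 744/143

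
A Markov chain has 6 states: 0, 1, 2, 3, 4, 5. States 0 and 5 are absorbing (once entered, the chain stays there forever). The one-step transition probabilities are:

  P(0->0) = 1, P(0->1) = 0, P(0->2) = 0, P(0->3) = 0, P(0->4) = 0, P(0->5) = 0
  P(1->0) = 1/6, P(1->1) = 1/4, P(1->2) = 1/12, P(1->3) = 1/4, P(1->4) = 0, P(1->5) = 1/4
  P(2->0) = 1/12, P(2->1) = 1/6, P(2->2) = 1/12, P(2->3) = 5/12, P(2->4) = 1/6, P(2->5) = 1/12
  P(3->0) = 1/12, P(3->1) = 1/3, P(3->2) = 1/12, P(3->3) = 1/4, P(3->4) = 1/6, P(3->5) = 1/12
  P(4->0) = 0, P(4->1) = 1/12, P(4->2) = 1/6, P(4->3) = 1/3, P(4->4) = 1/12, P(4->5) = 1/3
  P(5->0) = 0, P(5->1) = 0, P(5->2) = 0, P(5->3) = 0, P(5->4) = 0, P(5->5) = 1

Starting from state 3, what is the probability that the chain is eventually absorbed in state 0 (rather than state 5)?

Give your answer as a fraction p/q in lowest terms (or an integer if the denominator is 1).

Answer: 1127/2955

Derivation:
Let a_i = P(absorbed in 0 | start in state i).
Boundary conditions: a_0 = 1, a_5 = 0.
For each transient state i, a_i = sum_j P(i->j) * a_j:
  a_1 = 1/6*a_0 + 1/4*a_1 + 1/12*a_2 + 1/4*a_3 + 0*a_4 + 1/4*a_5
  a_2 = 1/12*a_0 + 1/6*a_1 + 1/12*a_2 + 5/12*a_3 + 1/6*a_4 + 1/12*a_5
  a_3 = 1/12*a_0 + 1/3*a_1 + 1/12*a_2 + 1/4*a_3 + 1/6*a_4 + 1/12*a_5
  a_4 = 0*a_0 + 1/12*a_1 + 1/6*a_2 + 1/3*a_3 + 1/12*a_4 + 1/3*a_5

Substituting a_0 = 1 and a_5 = 0, rearrange to (I - Q) a = r where r[i] = P(i -> 0):
  [3/4, -1/12, -1/4, 0] . (a_1, a_2, a_3, a_4) = 1/6
  [-1/6, 11/12, -5/12, -1/6] . (a_1, a_2, a_3, a_4) = 1/12
  [-1/3, -1/12, 3/4, -1/6] . (a_1, a_2, a_3, a_4) = 1/12
  [-1/12, -1/6, -1/3, 11/12] . (a_1, a_2, a_3, a_4) = 0

Solving yields:
  a_1 = 1157/2955
  a_2 = 374/985
  a_3 = 1127/2955
  a_4 = 719/2955

Starting state is 3, so the absorption probability is a_3 = 1127/2955.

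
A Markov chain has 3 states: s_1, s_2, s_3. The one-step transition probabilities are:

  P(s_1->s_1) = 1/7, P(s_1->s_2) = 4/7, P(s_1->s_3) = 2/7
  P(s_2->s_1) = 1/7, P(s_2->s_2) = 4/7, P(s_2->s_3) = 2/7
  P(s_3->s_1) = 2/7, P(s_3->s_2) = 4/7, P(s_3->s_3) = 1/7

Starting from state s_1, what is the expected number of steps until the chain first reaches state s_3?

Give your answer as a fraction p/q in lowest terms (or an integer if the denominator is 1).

Answer: 7/2

Derivation:
Let h_i = expected steps to first reach s_3 from state i.
Boundary: h_s_3 = 0.
First-step equations for the other states:
  h_s_1 = 1 + 1/7*h_s_1 + 4/7*h_s_2 + 2/7*h_s_3
  h_s_2 = 1 + 1/7*h_s_1 + 4/7*h_s_2 + 2/7*h_s_3

Substituting h_s_3 = 0 and rearranging gives the linear system (I - Q) h = 1:
  [6/7, -4/7] . (h_s_1, h_s_2) = 1
  [-1/7, 3/7] . (h_s_1, h_s_2) = 1

Solving yields:
  h_s_1 = 7/2
  h_s_2 = 7/2

Starting state is s_1, so the expected hitting time is h_s_1 = 7/2.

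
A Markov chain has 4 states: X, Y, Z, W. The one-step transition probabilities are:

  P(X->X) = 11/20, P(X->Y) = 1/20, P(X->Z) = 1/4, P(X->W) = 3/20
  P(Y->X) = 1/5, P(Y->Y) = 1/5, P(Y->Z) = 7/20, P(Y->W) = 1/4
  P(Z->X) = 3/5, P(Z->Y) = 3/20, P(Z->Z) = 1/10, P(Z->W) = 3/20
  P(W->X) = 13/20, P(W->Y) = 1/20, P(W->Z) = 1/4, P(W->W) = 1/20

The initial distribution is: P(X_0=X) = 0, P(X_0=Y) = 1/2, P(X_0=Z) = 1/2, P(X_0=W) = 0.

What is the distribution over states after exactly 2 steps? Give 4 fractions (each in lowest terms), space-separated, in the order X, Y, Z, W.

Propagating the distribution step by step (d_{t+1} = d_t * P):
d_0 = (X=0, Y=1/2, Z=1/2, W=0)
  d_1[X] = 0*11/20 + 1/2*1/5 + 1/2*3/5 + 0*13/20 = 2/5
  d_1[Y] = 0*1/20 + 1/2*1/5 + 1/2*3/20 + 0*1/20 = 7/40
  d_1[Z] = 0*1/4 + 1/2*7/20 + 1/2*1/10 + 0*1/4 = 9/40
  d_1[W] = 0*3/20 + 1/2*1/4 + 1/2*3/20 + 0*1/20 = 1/5
d_1 = (X=2/5, Y=7/40, Z=9/40, W=1/5)
  d_2[X] = 2/5*11/20 + 7/40*1/5 + 9/40*3/5 + 1/5*13/20 = 13/25
  d_2[Y] = 2/5*1/20 + 7/40*1/5 + 9/40*3/20 + 1/5*1/20 = 79/800
  d_2[Z] = 2/5*1/4 + 7/40*7/20 + 9/40*1/10 + 1/5*1/4 = 187/800
  d_2[W] = 2/5*3/20 + 7/40*1/4 + 9/40*3/20 + 1/5*1/20 = 59/400
d_2 = (X=13/25, Y=79/800, Z=187/800, W=59/400)

Answer: 13/25 79/800 187/800 59/400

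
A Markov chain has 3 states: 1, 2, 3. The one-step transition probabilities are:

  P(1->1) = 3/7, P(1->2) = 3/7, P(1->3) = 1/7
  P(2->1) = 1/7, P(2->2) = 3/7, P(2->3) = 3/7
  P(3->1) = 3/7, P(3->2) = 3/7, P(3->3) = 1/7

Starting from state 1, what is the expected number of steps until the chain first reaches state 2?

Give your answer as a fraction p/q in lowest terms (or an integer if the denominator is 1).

Let h_i = expected steps to first reach 2 from state i.
Boundary: h_2 = 0.
First-step equations for the other states:
  h_1 = 1 + 3/7*h_1 + 3/7*h_2 + 1/7*h_3
  h_3 = 1 + 3/7*h_1 + 3/7*h_2 + 1/7*h_3

Substituting h_2 = 0 and rearranging gives the linear system (I - Q) h = 1:
  [4/7, -1/7] . (h_1, h_3) = 1
  [-3/7, 6/7] . (h_1, h_3) = 1

Solving yields:
  h_1 = 7/3
  h_3 = 7/3

Starting state is 1, so the expected hitting time is h_1 = 7/3.

Answer: 7/3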